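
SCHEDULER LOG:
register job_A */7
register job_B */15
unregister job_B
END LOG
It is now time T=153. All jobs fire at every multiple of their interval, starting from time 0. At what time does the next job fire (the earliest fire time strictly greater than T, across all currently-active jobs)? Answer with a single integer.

Op 1: register job_A */7 -> active={job_A:*/7}
Op 2: register job_B */15 -> active={job_A:*/7, job_B:*/15}
Op 3: unregister job_B -> active={job_A:*/7}
  job_A: interval 7, next fire after T=153 is 154
Earliest fire time = 154 (job job_A)

Answer: 154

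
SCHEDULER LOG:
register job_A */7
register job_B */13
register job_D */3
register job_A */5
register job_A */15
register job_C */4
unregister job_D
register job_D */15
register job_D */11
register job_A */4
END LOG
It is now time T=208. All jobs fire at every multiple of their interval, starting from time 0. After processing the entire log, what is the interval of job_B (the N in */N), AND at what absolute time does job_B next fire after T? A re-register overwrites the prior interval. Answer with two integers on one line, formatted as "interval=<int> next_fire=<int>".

Answer: interval=13 next_fire=221

Derivation:
Op 1: register job_A */7 -> active={job_A:*/7}
Op 2: register job_B */13 -> active={job_A:*/7, job_B:*/13}
Op 3: register job_D */3 -> active={job_A:*/7, job_B:*/13, job_D:*/3}
Op 4: register job_A */5 -> active={job_A:*/5, job_B:*/13, job_D:*/3}
Op 5: register job_A */15 -> active={job_A:*/15, job_B:*/13, job_D:*/3}
Op 6: register job_C */4 -> active={job_A:*/15, job_B:*/13, job_C:*/4, job_D:*/3}
Op 7: unregister job_D -> active={job_A:*/15, job_B:*/13, job_C:*/4}
Op 8: register job_D */15 -> active={job_A:*/15, job_B:*/13, job_C:*/4, job_D:*/15}
Op 9: register job_D */11 -> active={job_A:*/15, job_B:*/13, job_C:*/4, job_D:*/11}
Op 10: register job_A */4 -> active={job_A:*/4, job_B:*/13, job_C:*/4, job_D:*/11}
Final interval of job_B = 13
Next fire of job_B after T=208: (208//13+1)*13 = 221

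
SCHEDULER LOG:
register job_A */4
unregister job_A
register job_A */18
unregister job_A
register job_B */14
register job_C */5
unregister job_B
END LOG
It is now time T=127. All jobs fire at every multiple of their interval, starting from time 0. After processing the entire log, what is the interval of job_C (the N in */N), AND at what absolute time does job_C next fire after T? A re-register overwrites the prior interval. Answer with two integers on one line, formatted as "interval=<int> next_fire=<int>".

Answer: interval=5 next_fire=130

Derivation:
Op 1: register job_A */4 -> active={job_A:*/4}
Op 2: unregister job_A -> active={}
Op 3: register job_A */18 -> active={job_A:*/18}
Op 4: unregister job_A -> active={}
Op 5: register job_B */14 -> active={job_B:*/14}
Op 6: register job_C */5 -> active={job_B:*/14, job_C:*/5}
Op 7: unregister job_B -> active={job_C:*/5}
Final interval of job_C = 5
Next fire of job_C after T=127: (127//5+1)*5 = 130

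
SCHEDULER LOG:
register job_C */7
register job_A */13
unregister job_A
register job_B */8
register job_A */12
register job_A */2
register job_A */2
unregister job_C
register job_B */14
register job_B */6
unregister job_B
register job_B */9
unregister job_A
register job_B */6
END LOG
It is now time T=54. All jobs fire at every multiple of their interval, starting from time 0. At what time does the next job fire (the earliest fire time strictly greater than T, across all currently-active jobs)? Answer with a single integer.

Op 1: register job_C */7 -> active={job_C:*/7}
Op 2: register job_A */13 -> active={job_A:*/13, job_C:*/7}
Op 3: unregister job_A -> active={job_C:*/7}
Op 4: register job_B */8 -> active={job_B:*/8, job_C:*/7}
Op 5: register job_A */12 -> active={job_A:*/12, job_B:*/8, job_C:*/7}
Op 6: register job_A */2 -> active={job_A:*/2, job_B:*/8, job_C:*/7}
Op 7: register job_A */2 -> active={job_A:*/2, job_B:*/8, job_C:*/7}
Op 8: unregister job_C -> active={job_A:*/2, job_B:*/8}
Op 9: register job_B */14 -> active={job_A:*/2, job_B:*/14}
Op 10: register job_B */6 -> active={job_A:*/2, job_B:*/6}
Op 11: unregister job_B -> active={job_A:*/2}
Op 12: register job_B */9 -> active={job_A:*/2, job_B:*/9}
Op 13: unregister job_A -> active={job_B:*/9}
Op 14: register job_B */6 -> active={job_B:*/6}
  job_B: interval 6, next fire after T=54 is 60
Earliest fire time = 60 (job job_B)

Answer: 60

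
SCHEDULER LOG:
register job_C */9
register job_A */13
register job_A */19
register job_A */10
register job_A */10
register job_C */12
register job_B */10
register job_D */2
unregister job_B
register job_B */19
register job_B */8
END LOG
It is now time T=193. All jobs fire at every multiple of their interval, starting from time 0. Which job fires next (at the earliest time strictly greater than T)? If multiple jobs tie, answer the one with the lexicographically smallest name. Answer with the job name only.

Answer: job_D

Derivation:
Op 1: register job_C */9 -> active={job_C:*/9}
Op 2: register job_A */13 -> active={job_A:*/13, job_C:*/9}
Op 3: register job_A */19 -> active={job_A:*/19, job_C:*/9}
Op 4: register job_A */10 -> active={job_A:*/10, job_C:*/9}
Op 5: register job_A */10 -> active={job_A:*/10, job_C:*/9}
Op 6: register job_C */12 -> active={job_A:*/10, job_C:*/12}
Op 7: register job_B */10 -> active={job_A:*/10, job_B:*/10, job_C:*/12}
Op 8: register job_D */2 -> active={job_A:*/10, job_B:*/10, job_C:*/12, job_D:*/2}
Op 9: unregister job_B -> active={job_A:*/10, job_C:*/12, job_D:*/2}
Op 10: register job_B */19 -> active={job_A:*/10, job_B:*/19, job_C:*/12, job_D:*/2}
Op 11: register job_B */8 -> active={job_A:*/10, job_B:*/8, job_C:*/12, job_D:*/2}
  job_A: interval 10, next fire after T=193 is 200
  job_B: interval 8, next fire after T=193 is 200
  job_C: interval 12, next fire after T=193 is 204
  job_D: interval 2, next fire after T=193 is 194
Earliest = 194, winner (lex tiebreak) = job_D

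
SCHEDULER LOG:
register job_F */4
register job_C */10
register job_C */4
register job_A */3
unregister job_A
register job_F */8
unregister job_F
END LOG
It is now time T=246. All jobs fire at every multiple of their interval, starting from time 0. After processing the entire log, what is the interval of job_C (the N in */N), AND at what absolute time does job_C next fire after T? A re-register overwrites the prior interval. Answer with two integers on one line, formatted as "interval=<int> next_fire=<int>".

Answer: interval=4 next_fire=248

Derivation:
Op 1: register job_F */4 -> active={job_F:*/4}
Op 2: register job_C */10 -> active={job_C:*/10, job_F:*/4}
Op 3: register job_C */4 -> active={job_C:*/4, job_F:*/4}
Op 4: register job_A */3 -> active={job_A:*/3, job_C:*/4, job_F:*/4}
Op 5: unregister job_A -> active={job_C:*/4, job_F:*/4}
Op 6: register job_F */8 -> active={job_C:*/4, job_F:*/8}
Op 7: unregister job_F -> active={job_C:*/4}
Final interval of job_C = 4
Next fire of job_C after T=246: (246//4+1)*4 = 248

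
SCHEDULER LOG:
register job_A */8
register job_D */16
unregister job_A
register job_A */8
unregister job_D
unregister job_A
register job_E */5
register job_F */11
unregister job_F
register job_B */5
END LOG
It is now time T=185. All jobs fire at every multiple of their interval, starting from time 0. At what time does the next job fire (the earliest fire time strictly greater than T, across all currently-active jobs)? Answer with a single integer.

Answer: 190

Derivation:
Op 1: register job_A */8 -> active={job_A:*/8}
Op 2: register job_D */16 -> active={job_A:*/8, job_D:*/16}
Op 3: unregister job_A -> active={job_D:*/16}
Op 4: register job_A */8 -> active={job_A:*/8, job_D:*/16}
Op 5: unregister job_D -> active={job_A:*/8}
Op 6: unregister job_A -> active={}
Op 7: register job_E */5 -> active={job_E:*/5}
Op 8: register job_F */11 -> active={job_E:*/5, job_F:*/11}
Op 9: unregister job_F -> active={job_E:*/5}
Op 10: register job_B */5 -> active={job_B:*/5, job_E:*/5}
  job_B: interval 5, next fire after T=185 is 190
  job_E: interval 5, next fire after T=185 is 190
Earliest fire time = 190 (job job_B)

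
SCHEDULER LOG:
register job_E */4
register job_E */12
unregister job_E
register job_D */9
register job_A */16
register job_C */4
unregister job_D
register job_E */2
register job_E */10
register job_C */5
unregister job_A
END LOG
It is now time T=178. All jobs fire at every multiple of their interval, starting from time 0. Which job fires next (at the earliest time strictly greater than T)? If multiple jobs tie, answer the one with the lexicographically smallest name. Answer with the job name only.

Answer: job_C

Derivation:
Op 1: register job_E */4 -> active={job_E:*/4}
Op 2: register job_E */12 -> active={job_E:*/12}
Op 3: unregister job_E -> active={}
Op 4: register job_D */9 -> active={job_D:*/9}
Op 5: register job_A */16 -> active={job_A:*/16, job_D:*/9}
Op 6: register job_C */4 -> active={job_A:*/16, job_C:*/4, job_D:*/9}
Op 7: unregister job_D -> active={job_A:*/16, job_C:*/4}
Op 8: register job_E */2 -> active={job_A:*/16, job_C:*/4, job_E:*/2}
Op 9: register job_E */10 -> active={job_A:*/16, job_C:*/4, job_E:*/10}
Op 10: register job_C */5 -> active={job_A:*/16, job_C:*/5, job_E:*/10}
Op 11: unregister job_A -> active={job_C:*/5, job_E:*/10}
  job_C: interval 5, next fire after T=178 is 180
  job_E: interval 10, next fire after T=178 is 180
Earliest = 180, winner (lex tiebreak) = job_C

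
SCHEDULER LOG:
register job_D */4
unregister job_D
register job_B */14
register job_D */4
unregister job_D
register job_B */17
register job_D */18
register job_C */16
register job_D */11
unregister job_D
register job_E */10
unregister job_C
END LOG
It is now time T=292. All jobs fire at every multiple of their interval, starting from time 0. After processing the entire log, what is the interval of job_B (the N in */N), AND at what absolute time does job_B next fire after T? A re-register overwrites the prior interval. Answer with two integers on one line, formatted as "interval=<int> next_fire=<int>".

Answer: interval=17 next_fire=306

Derivation:
Op 1: register job_D */4 -> active={job_D:*/4}
Op 2: unregister job_D -> active={}
Op 3: register job_B */14 -> active={job_B:*/14}
Op 4: register job_D */4 -> active={job_B:*/14, job_D:*/4}
Op 5: unregister job_D -> active={job_B:*/14}
Op 6: register job_B */17 -> active={job_B:*/17}
Op 7: register job_D */18 -> active={job_B:*/17, job_D:*/18}
Op 8: register job_C */16 -> active={job_B:*/17, job_C:*/16, job_D:*/18}
Op 9: register job_D */11 -> active={job_B:*/17, job_C:*/16, job_D:*/11}
Op 10: unregister job_D -> active={job_B:*/17, job_C:*/16}
Op 11: register job_E */10 -> active={job_B:*/17, job_C:*/16, job_E:*/10}
Op 12: unregister job_C -> active={job_B:*/17, job_E:*/10}
Final interval of job_B = 17
Next fire of job_B after T=292: (292//17+1)*17 = 306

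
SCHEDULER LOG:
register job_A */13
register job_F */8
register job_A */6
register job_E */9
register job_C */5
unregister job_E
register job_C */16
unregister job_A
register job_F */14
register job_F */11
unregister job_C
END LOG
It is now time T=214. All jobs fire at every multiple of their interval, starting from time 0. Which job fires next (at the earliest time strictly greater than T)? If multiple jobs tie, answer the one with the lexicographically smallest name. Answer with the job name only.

Answer: job_F

Derivation:
Op 1: register job_A */13 -> active={job_A:*/13}
Op 2: register job_F */8 -> active={job_A:*/13, job_F:*/8}
Op 3: register job_A */6 -> active={job_A:*/6, job_F:*/8}
Op 4: register job_E */9 -> active={job_A:*/6, job_E:*/9, job_F:*/8}
Op 5: register job_C */5 -> active={job_A:*/6, job_C:*/5, job_E:*/9, job_F:*/8}
Op 6: unregister job_E -> active={job_A:*/6, job_C:*/5, job_F:*/8}
Op 7: register job_C */16 -> active={job_A:*/6, job_C:*/16, job_F:*/8}
Op 8: unregister job_A -> active={job_C:*/16, job_F:*/8}
Op 9: register job_F */14 -> active={job_C:*/16, job_F:*/14}
Op 10: register job_F */11 -> active={job_C:*/16, job_F:*/11}
Op 11: unregister job_C -> active={job_F:*/11}
  job_F: interval 11, next fire after T=214 is 220
Earliest = 220, winner (lex tiebreak) = job_F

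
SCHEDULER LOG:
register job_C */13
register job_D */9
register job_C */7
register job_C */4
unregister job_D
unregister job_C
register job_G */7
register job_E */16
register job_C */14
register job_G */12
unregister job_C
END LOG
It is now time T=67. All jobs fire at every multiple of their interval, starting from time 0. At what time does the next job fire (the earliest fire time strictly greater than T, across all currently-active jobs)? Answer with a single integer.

Op 1: register job_C */13 -> active={job_C:*/13}
Op 2: register job_D */9 -> active={job_C:*/13, job_D:*/9}
Op 3: register job_C */7 -> active={job_C:*/7, job_D:*/9}
Op 4: register job_C */4 -> active={job_C:*/4, job_D:*/9}
Op 5: unregister job_D -> active={job_C:*/4}
Op 6: unregister job_C -> active={}
Op 7: register job_G */7 -> active={job_G:*/7}
Op 8: register job_E */16 -> active={job_E:*/16, job_G:*/7}
Op 9: register job_C */14 -> active={job_C:*/14, job_E:*/16, job_G:*/7}
Op 10: register job_G */12 -> active={job_C:*/14, job_E:*/16, job_G:*/12}
Op 11: unregister job_C -> active={job_E:*/16, job_G:*/12}
  job_E: interval 16, next fire after T=67 is 80
  job_G: interval 12, next fire after T=67 is 72
Earliest fire time = 72 (job job_G)

Answer: 72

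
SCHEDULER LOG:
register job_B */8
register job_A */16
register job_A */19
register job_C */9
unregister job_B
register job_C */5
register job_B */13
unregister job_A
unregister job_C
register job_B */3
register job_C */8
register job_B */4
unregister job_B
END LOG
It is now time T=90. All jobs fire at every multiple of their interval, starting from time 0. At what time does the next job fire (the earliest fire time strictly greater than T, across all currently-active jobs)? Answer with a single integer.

Op 1: register job_B */8 -> active={job_B:*/8}
Op 2: register job_A */16 -> active={job_A:*/16, job_B:*/8}
Op 3: register job_A */19 -> active={job_A:*/19, job_B:*/8}
Op 4: register job_C */9 -> active={job_A:*/19, job_B:*/8, job_C:*/9}
Op 5: unregister job_B -> active={job_A:*/19, job_C:*/9}
Op 6: register job_C */5 -> active={job_A:*/19, job_C:*/5}
Op 7: register job_B */13 -> active={job_A:*/19, job_B:*/13, job_C:*/5}
Op 8: unregister job_A -> active={job_B:*/13, job_C:*/5}
Op 9: unregister job_C -> active={job_B:*/13}
Op 10: register job_B */3 -> active={job_B:*/3}
Op 11: register job_C */8 -> active={job_B:*/3, job_C:*/8}
Op 12: register job_B */4 -> active={job_B:*/4, job_C:*/8}
Op 13: unregister job_B -> active={job_C:*/8}
  job_C: interval 8, next fire after T=90 is 96
Earliest fire time = 96 (job job_C)

Answer: 96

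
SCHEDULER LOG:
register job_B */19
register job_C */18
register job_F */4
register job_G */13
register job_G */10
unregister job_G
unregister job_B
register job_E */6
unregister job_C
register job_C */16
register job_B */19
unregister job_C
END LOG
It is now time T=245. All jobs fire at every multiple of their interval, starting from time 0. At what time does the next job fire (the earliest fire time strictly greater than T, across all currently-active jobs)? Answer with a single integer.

Answer: 246

Derivation:
Op 1: register job_B */19 -> active={job_B:*/19}
Op 2: register job_C */18 -> active={job_B:*/19, job_C:*/18}
Op 3: register job_F */4 -> active={job_B:*/19, job_C:*/18, job_F:*/4}
Op 4: register job_G */13 -> active={job_B:*/19, job_C:*/18, job_F:*/4, job_G:*/13}
Op 5: register job_G */10 -> active={job_B:*/19, job_C:*/18, job_F:*/4, job_G:*/10}
Op 6: unregister job_G -> active={job_B:*/19, job_C:*/18, job_F:*/4}
Op 7: unregister job_B -> active={job_C:*/18, job_F:*/4}
Op 8: register job_E */6 -> active={job_C:*/18, job_E:*/6, job_F:*/4}
Op 9: unregister job_C -> active={job_E:*/6, job_F:*/4}
Op 10: register job_C */16 -> active={job_C:*/16, job_E:*/6, job_F:*/4}
Op 11: register job_B */19 -> active={job_B:*/19, job_C:*/16, job_E:*/6, job_F:*/4}
Op 12: unregister job_C -> active={job_B:*/19, job_E:*/6, job_F:*/4}
  job_B: interval 19, next fire after T=245 is 247
  job_E: interval 6, next fire after T=245 is 246
  job_F: interval 4, next fire after T=245 is 248
Earliest fire time = 246 (job job_E)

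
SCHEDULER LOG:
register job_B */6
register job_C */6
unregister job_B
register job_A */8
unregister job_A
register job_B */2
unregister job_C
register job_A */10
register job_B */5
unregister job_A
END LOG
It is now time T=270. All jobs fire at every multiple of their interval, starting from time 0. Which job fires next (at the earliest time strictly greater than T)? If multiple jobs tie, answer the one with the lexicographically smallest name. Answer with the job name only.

Answer: job_B

Derivation:
Op 1: register job_B */6 -> active={job_B:*/6}
Op 2: register job_C */6 -> active={job_B:*/6, job_C:*/6}
Op 3: unregister job_B -> active={job_C:*/6}
Op 4: register job_A */8 -> active={job_A:*/8, job_C:*/6}
Op 5: unregister job_A -> active={job_C:*/6}
Op 6: register job_B */2 -> active={job_B:*/2, job_C:*/6}
Op 7: unregister job_C -> active={job_B:*/2}
Op 8: register job_A */10 -> active={job_A:*/10, job_B:*/2}
Op 9: register job_B */5 -> active={job_A:*/10, job_B:*/5}
Op 10: unregister job_A -> active={job_B:*/5}
  job_B: interval 5, next fire after T=270 is 275
Earliest = 275, winner (lex tiebreak) = job_B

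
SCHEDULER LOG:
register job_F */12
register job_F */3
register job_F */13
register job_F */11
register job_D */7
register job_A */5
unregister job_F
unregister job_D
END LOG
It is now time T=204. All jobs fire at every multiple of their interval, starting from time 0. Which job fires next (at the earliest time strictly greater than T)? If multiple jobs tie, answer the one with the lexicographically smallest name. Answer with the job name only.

Op 1: register job_F */12 -> active={job_F:*/12}
Op 2: register job_F */3 -> active={job_F:*/3}
Op 3: register job_F */13 -> active={job_F:*/13}
Op 4: register job_F */11 -> active={job_F:*/11}
Op 5: register job_D */7 -> active={job_D:*/7, job_F:*/11}
Op 6: register job_A */5 -> active={job_A:*/5, job_D:*/7, job_F:*/11}
Op 7: unregister job_F -> active={job_A:*/5, job_D:*/7}
Op 8: unregister job_D -> active={job_A:*/5}
  job_A: interval 5, next fire after T=204 is 205
Earliest = 205, winner (lex tiebreak) = job_A

Answer: job_A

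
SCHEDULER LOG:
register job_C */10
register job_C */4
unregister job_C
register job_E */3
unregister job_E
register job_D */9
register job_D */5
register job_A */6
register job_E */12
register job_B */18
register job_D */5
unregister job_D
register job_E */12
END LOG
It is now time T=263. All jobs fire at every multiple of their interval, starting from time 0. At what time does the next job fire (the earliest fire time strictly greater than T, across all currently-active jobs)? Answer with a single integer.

Op 1: register job_C */10 -> active={job_C:*/10}
Op 2: register job_C */4 -> active={job_C:*/4}
Op 3: unregister job_C -> active={}
Op 4: register job_E */3 -> active={job_E:*/3}
Op 5: unregister job_E -> active={}
Op 6: register job_D */9 -> active={job_D:*/9}
Op 7: register job_D */5 -> active={job_D:*/5}
Op 8: register job_A */6 -> active={job_A:*/6, job_D:*/5}
Op 9: register job_E */12 -> active={job_A:*/6, job_D:*/5, job_E:*/12}
Op 10: register job_B */18 -> active={job_A:*/6, job_B:*/18, job_D:*/5, job_E:*/12}
Op 11: register job_D */5 -> active={job_A:*/6, job_B:*/18, job_D:*/5, job_E:*/12}
Op 12: unregister job_D -> active={job_A:*/6, job_B:*/18, job_E:*/12}
Op 13: register job_E */12 -> active={job_A:*/6, job_B:*/18, job_E:*/12}
  job_A: interval 6, next fire after T=263 is 264
  job_B: interval 18, next fire after T=263 is 270
  job_E: interval 12, next fire after T=263 is 264
Earliest fire time = 264 (job job_A)

Answer: 264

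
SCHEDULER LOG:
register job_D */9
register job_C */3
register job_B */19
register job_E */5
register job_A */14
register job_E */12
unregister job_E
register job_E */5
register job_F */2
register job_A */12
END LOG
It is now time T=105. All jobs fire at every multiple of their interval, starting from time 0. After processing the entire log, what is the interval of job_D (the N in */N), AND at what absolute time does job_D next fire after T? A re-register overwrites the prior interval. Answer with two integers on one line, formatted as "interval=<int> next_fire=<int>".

Op 1: register job_D */9 -> active={job_D:*/9}
Op 2: register job_C */3 -> active={job_C:*/3, job_D:*/9}
Op 3: register job_B */19 -> active={job_B:*/19, job_C:*/3, job_D:*/9}
Op 4: register job_E */5 -> active={job_B:*/19, job_C:*/3, job_D:*/9, job_E:*/5}
Op 5: register job_A */14 -> active={job_A:*/14, job_B:*/19, job_C:*/3, job_D:*/9, job_E:*/5}
Op 6: register job_E */12 -> active={job_A:*/14, job_B:*/19, job_C:*/3, job_D:*/9, job_E:*/12}
Op 7: unregister job_E -> active={job_A:*/14, job_B:*/19, job_C:*/3, job_D:*/9}
Op 8: register job_E */5 -> active={job_A:*/14, job_B:*/19, job_C:*/3, job_D:*/9, job_E:*/5}
Op 9: register job_F */2 -> active={job_A:*/14, job_B:*/19, job_C:*/3, job_D:*/9, job_E:*/5, job_F:*/2}
Op 10: register job_A */12 -> active={job_A:*/12, job_B:*/19, job_C:*/3, job_D:*/9, job_E:*/5, job_F:*/2}
Final interval of job_D = 9
Next fire of job_D after T=105: (105//9+1)*9 = 108

Answer: interval=9 next_fire=108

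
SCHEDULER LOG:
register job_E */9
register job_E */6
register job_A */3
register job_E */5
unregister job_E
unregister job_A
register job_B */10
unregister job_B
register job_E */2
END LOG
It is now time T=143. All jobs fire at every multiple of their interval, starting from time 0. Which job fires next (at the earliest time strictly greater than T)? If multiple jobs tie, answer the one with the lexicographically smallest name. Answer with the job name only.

Answer: job_E

Derivation:
Op 1: register job_E */9 -> active={job_E:*/9}
Op 2: register job_E */6 -> active={job_E:*/6}
Op 3: register job_A */3 -> active={job_A:*/3, job_E:*/6}
Op 4: register job_E */5 -> active={job_A:*/3, job_E:*/5}
Op 5: unregister job_E -> active={job_A:*/3}
Op 6: unregister job_A -> active={}
Op 7: register job_B */10 -> active={job_B:*/10}
Op 8: unregister job_B -> active={}
Op 9: register job_E */2 -> active={job_E:*/2}
  job_E: interval 2, next fire after T=143 is 144
Earliest = 144, winner (lex tiebreak) = job_E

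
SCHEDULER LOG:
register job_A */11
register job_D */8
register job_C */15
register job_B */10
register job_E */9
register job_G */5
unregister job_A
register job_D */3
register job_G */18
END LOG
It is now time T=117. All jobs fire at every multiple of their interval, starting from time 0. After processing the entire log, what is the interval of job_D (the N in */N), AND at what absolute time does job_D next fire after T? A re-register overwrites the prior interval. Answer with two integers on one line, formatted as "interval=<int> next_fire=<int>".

Answer: interval=3 next_fire=120

Derivation:
Op 1: register job_A */11 -> active={job_A:*/11}
Op 2: register job_D */8 -> active={job_A:*/11, job_D:*/8}
Op 3: register job_C */15 -> active={job_A:*/11, job_C:*/15, job_D:*/8}
Op 4: register job_B */10 -> active={job_A:*/11, job_B:*/10, job_C:*/15, job_D:*/8}
Op 5: register job_E */9 -> active={job_A:*/11, job_B:*/10, job_C:*/15, job_D:*/8, job_E:*/9}
Op 6: register job_G */5 -> active={job_A:*/11, job_B:*/10, job_C:*/15, job_D:*/8, job_E:*/9, job_G:*/5}
Op 7: unregister job_A -> active={job_B:*/10, job_C:*/15, job_D:*/8, job_E:*/9, job_G:*/5}
Op 8: register job_D */3 -> active={job_B:*/10, job_C:*/15, job_D:*/3, job_E:*/9, job_G:*/5}
Op 9: register job_G */18 -> active={job_B:*/10, job_C:*/15, job_D:*/3, job_E:*/9, job_G:*/18}
Final interval of job_D = 3
Next fire of job_D after T=117: (117//3+1)*3 = 120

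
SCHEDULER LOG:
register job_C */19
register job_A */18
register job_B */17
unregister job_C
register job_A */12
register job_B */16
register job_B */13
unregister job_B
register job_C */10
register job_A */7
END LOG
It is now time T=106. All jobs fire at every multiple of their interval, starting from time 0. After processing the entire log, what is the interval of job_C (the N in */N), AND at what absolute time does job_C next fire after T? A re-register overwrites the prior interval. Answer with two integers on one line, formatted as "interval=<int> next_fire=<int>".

Op 1: register job_C */19 -> active={job_C:*/19}
Op 2: register job_A */18 -> active={job_A:*/18, job_C:*/19}
Op 3: register job_B */17 -> active={job_A:*/18, job_B:*/17, job_C:*/19}
Op 4: unregister job_C -> active={job_A:*/18, job_B:*/17}
Op 5: register job_A */12 -> active={job_A:*/12, job_B:*/17}
Op 6: register job_B */16 -> active={job_A:*/12, job_B:*/16}
Op 7: register job_B */13 -> active={job_A:*/12, job_B:*/13}
Op 8: unregister job_B -> active={job_A:*/12}
Op 9: register job_C */10 -> active={job_A:*/12, job_C:*/10}
Op 10: register job_A */7 -> active={job_A:*/7, job_C:*/10}
Final interval of job_C = 10
Next fire of job_C after T=106: (106//10+1)*10 = 110

Answer: interval=10 next_fire=110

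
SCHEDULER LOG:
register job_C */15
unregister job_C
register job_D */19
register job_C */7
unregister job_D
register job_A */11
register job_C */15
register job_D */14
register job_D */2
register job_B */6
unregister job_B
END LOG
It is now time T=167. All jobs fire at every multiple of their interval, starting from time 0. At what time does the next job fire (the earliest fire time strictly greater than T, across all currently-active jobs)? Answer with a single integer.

Op 1: register job_C */15 -> active={job_C:*/15}
Op 2: unregister job_C -> active={}
Op 3: register job_D */19 -> active={job_D:*/19}
Op 4: register job_C */7 -> active={job_C:*/7, job_D:*/19}
Op 5: unregister job_D -> active={job_C:*/7}
Op 6: register job_A */11 -> active={job_A:*/11, job_C:*/7}
Op 7: register job_C */15 -> active={job_A:*/11, job_C:*/15}
Op 8: register job_D */14 -> active={job_A:*/11, job_C:*/15, job_D:*/14}
Op 9: register job_D */2 -> active={job_A:*/11, job_C:*/15, job_D:*/2}
Op 10: register job_B */6 -> active={job_A:*/11, job_B:*/6, job_C:*/15, job_D:*/2}
Op 11: unregister job_B -> active={job_A:*/11, job_C:*/15, job_D:*/2}
  job_A: interval 11, next fire after T=167 is 176
  job_C: interval 15, next fire after T=167 is 180
  job_D: interval 2, next fire after T=167 is 168
Earliest fire time = 168 (job job_D)

Answer: 168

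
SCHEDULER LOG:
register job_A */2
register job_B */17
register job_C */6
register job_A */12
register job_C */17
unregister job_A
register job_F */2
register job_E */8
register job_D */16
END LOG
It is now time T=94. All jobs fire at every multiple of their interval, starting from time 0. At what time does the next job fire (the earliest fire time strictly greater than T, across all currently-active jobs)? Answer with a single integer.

Answer: 96

Derivation:
Op 1: register job_A */2 -> active={job_A:*/2}
Op 2: register job_B */17 -> active={job_A:*/2, job_B:*/17}
Op 3: register job_C */6 -> active={job_A:*/2, job_B:*/17, job_C:*/6}
Op 4: register job_A */12 -> active={job_A:*/12, job_B:*/17, job_C:*/6}
Op 5: register job_C */17 -> active={job_A:*/12, job_B:*/17, job_C:*/17}
Op 6: unregister job_A -> active={job_B:*/17, job_C:*/17}
Op 7: register job_F */2 -> active={job_B:*/17, job_C:*/17, job_F:*/2}
Op 8: register job_E */8 -> active={job_B:*/17, job_C:*/17, job_E:*/8, job_F:*/2}
Op 9: register job_D */16 -> active={job_B:*/17, job_C:*/17, job_D:*/16, job_E:*/8, job_F:*/2}
  job_B: interval 17, next fire after T=94 is 102
  job_C: interval 17, next fire after T=94 is 102
  job_D: interval 16, next fire after T=94 is 96
  job_E: interval 8, next fire after T=94 is 96
  job_F: interval 2, next fire after T=94 is 96
Earliest fire time = 96 (job job_D)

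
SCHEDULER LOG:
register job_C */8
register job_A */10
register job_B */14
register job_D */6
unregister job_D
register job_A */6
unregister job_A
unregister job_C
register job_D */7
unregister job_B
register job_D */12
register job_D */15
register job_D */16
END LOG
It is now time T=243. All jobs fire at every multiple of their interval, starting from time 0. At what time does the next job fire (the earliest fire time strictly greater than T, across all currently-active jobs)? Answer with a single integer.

Answer: 256

Derivation:
Op 1: register job_C */8 -> active={job_C:*/8}
Op 2: register job_A */10 -> active={job_A:*/10, job_C:*/8}
Op 3: register job_B */14 -> active={job_A:*/10, job_B:*/14, job_C:*/8}
Op 4: register job_D */6 -> active={job_A:*/10, job_B:*/14, job_C:*/8, job_D:*/6}
Op 5: unregister job_D -> active={job_A:*/10, job_B:*/14, job_C:*/8}
Op 6: register job_A */6 -> active={job_A:*/6, job_B:*/14, job_C:*/8}
Op 7: unregister job_A -> active={job_B:*/14, job_C:*/8}
Op 8: unregister job_C -> active={job_B:*/14}
Op 9: register job_D */7 -> active={job_B:*/14, job_D:*/7}
Op 10: unregister job_B -> active={job_D:*/7}
Op 11: register job_D */12 -> active={job_D:*/12}
Op 12: register job_D */15 -> active={job_D:*/15}
Op 13: register job_D */16 -> active={job_D:*/16}
  job_D: interval 16, next fire after T=243 is 256
Earliest fire time = 256 (job job_D)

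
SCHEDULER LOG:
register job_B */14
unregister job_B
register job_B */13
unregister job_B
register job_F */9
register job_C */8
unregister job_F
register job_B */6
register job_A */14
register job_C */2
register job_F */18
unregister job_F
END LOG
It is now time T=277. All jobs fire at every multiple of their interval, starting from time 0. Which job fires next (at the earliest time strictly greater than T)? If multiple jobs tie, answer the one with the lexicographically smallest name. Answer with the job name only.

Op 1: register job_B */14 -> active={job_B:*/14}
Op 2: unregister job_B -> active={}
Op 3: register job_B */13 -> active={job_B:*/13}
Op 4: unregister job_B -> active={}
Op 5: register job_F */9 -> active={job_F:*/9}
Op 6: register job_C */8 -> active={job_C:*/8, job_F:*/9}
Op 7: unregister job_F -> active={job_C:*/8}
Op 8: register job_B */6 -> active={job_B:*/6, job_C:*/8}
Op 9: register job_A */14 -> active={job_A:*/14, job_B:*/6, job_C:*/8}
Op 10: register job_C */2 -> active={job_A:*/14, job_B:*/6, job_C:*/2}
Op 11: register job_F */18 -> active={job_A:*/14, job_B:*/6, job_C:*/2, job_F:*/18}
Op 12: unregister job_F -> active={job_A:*/14, job_B:*/6, job_C:*/2}
  job_A: interval 14, next fire after T=277 is 280
  job_B: interval 6, next fire after T=277 is 282
  job_C: interval 2, next fire after T=277 is 278
Earliest = 278, winner (lex tiebreak) = job_C

Answer: job_C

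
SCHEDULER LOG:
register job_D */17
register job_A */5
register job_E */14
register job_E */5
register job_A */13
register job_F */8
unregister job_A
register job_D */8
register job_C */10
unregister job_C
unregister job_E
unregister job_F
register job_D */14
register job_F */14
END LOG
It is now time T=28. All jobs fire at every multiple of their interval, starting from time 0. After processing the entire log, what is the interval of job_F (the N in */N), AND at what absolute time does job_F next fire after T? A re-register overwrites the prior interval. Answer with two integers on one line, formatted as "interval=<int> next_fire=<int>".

Answer: interval=14 next_fire=42

Derivation:
Op 1: register job_D */17 -> active={job_D:*/17}
Op 2: register job_A */5 -> active={job_A:*/5, job_D:*/17}
Op 3: register job_E */14 -> active={job_A:*/5, job_D:*/17, job_E:*/14}
Op 4: register job_E */5 -> active={job_A:*/5, job_D:*/17, job_E:*/5}
Op 5: register job_A */13 -> active={job_A:*/13, job_D:*/17, job_E:*/5}
Op 6: register job_F */8 -> active={job_A:*/13, job_D:*/17, job_E:*/5, job_F:*/8}
Op 7: unregister job_A -> active={job_D:*/17, job_E:*/5, job_F:*/8}
Op 8: register job_D */8 -> active={job_D:*/8, job_E:*/5, job_F:*/8}
Op 9: register job_C */10 -> active={job_C:*/10, job_D:*/8, job_E:*/5, job_F:*/8}
Op 10: unregister job_C -> active={job_D:*/8, job_E:*/5, job_F:*/8}
Op 11: unregister job_E -> active={job_D:*/8, job_F:*/8}
Op 12: unregister job_F -> active={job_D:*/8}
Op 13: register job_D */14 -> active={job_D:*/14}
Op 14: register job_F */14 -> active={job_D:*/14, job_F:*/14}
Final interval of job_F = 14
Next fire of job_F after T=28: (28//14+1)*14 = 42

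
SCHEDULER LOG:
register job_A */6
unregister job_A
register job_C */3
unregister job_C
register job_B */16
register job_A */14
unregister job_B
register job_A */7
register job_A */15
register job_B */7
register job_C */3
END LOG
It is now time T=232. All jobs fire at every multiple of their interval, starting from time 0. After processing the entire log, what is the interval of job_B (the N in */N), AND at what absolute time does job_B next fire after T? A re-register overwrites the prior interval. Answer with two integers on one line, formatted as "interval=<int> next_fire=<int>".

Answer: interval=7 next_fire=238

Derivation:
Op 1: register job_A */6 -> active={job_A:*/6}
Op 2: unregister job_A -> active={}
Op 3: register job_C */3 -> active={job_C:*/3}
Op 4: unregister job_C -> active={}
Op 5: register job_B */16 -> active={job_B:*/16}
Op 6: register job_A */14 -> active={job_A:*/14, job_B:*/16}
Op 7: unregister job_B -> active={job_A:*/14}
Op 8: register job_A */7 -> active={job_A:*/7}
Op 9: register job_A */15 -> active={job_A:*/15}
Op 10: register job_B */7 -> active={job_A:*/15, job_B:*/7}
Op 11: register job_C */3 -> active={job_A:*/15, job_B:*/7, job_C:*/3}
Final interval of job_B = 7
Next fire of job_B after T=232: (232//7+1)*7 = 238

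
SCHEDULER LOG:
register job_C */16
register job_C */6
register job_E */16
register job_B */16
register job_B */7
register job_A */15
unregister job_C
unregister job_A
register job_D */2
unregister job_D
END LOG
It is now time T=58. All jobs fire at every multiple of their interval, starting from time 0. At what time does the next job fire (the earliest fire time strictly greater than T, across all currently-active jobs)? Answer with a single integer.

Op 1: register job_C */16 -> active={job_C:*/16}
Op 2: register job_C */6 -> active={job_C:*/6}
Op 3: register job_E */16 -> active={job_C:*/6, job_E:*/16}
Op 4: register job_B */16 -> active={job_B:*/16, job_C:*/6, job_E:*/16}
Op 5: register job_B */7 -> active={job_B:*/7, job_C:*/6, job_E:*/16}
Op 6: register job_A */15 -> active={job_A:*/15, job_B:*/7, job_C:*/6, job_E:*/16}
Op 7: unregister job_C -> active={job_A:*/15, job_B:*/7, job_E:*/16}
Op 8: unregister job_A -> active={job_B:*/7, job_E:*/16}
Op 9: register job_D */2 -> active={job_B:*/7, job_D:*/2, job_E:*/16}
Op 10: unregister job_D -> active={job_B:*/7, job_E:*/16}
  job_B: interval 7, next fire after T=58 is 63
  job_E: interval 16, next fire after T=58 is 64
Earliest fire time = 63 (job job_B)

Answer: 63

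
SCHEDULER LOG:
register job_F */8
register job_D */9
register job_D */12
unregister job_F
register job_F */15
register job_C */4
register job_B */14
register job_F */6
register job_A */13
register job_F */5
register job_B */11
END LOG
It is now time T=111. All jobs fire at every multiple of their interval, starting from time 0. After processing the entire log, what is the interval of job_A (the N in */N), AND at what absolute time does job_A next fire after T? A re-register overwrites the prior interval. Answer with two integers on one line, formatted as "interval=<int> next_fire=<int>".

Answer: interval=13 next_fire=117

Derivation:
Op 1: register job_F */8 -> active={job_F:*/8}
Op 2: register job_D */9 -> active={job_D:*/9, job_F:*/8}
Op 3: register job_D */12 -> active={job_D:*/12, job_F:*/8}
Op 4: unregister job_F -> active={job_D:*/12}
Op 5: register job_F */15 -> active={job_D:*/12, job_F:*/15}
Op 6: register job_C */4 -> active={job_C:*/4, job_D:*/12, job_F:*/15}
Op 7: register job_B */14 -> active={job_B:*/14, job_C:*/4, job_D:*/12, job_F:*/15}
Op 8: register job_F */6 -> active={job_B:*/14, job_C:*/4, job_D:*/12, job_F:*/6}
Op 9: register job_A */13 -> active={job_A:*/13, job_B:*/14, job_C:*/4, job_D:*/12, job_F:*/6}
Op 10: register job_F */5 -> active={job_A:*/13, job_B:*/14, job_C:*/4, job_D:*/12, job_F:*/5}
Op 11: register job_B */11 -> active={job_A:*/13, job_B:*/11, job_C:*/4, job_D:*/12, job_F:*/5}
Final interval of job_A = 13
Next fire of job_A after T=111: (111//13+1)*13 = 117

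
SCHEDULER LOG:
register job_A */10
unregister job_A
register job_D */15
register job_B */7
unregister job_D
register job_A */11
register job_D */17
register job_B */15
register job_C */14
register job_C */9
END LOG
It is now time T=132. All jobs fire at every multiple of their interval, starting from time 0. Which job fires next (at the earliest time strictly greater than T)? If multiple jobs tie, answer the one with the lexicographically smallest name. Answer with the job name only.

Answer: job_B

Derivation:
Op 1: register job_A */10 -> active={job_A:*/10}
Op 2: unregister job_A -> active={}
Op 3: register job_D */15 -> active={job_D:*/15}
Op 4: register job_B */7 -> active={job_B:*/7, job_D:*/15}
Op 5: unregister job_D -> active={job_B:*/7}
Op 6: register job_A */11 -> active={job_A:*/11, job_B:*/7}
Op 7: register job_D */17 -> active={job_A:*/11, job_B:*/7, job_D:*/17}
Op 8: register job_B */15 -> active={job_A:*/11, job_B:*/15, job_D:*/17}
Op 9: register job_C */14 -> active={job_A:*/11, job_B:*/15, job_C:*/14, job_D:*/17}
Op 10: register job_C */9 -> active={job_A:*/11, job_B:*/15, job_C:*/9, job_D:*/17}
  job_A: interval 11, next fire after T=132 is 143
  job_B: interval 15, next fire after T=132 is 135
  job_C: interval 9, next fire after T=132 is 135
  job_D: interval 17, next fire after T=132 is 136
Earliest = 135, winner (lex tiebreak) = job_B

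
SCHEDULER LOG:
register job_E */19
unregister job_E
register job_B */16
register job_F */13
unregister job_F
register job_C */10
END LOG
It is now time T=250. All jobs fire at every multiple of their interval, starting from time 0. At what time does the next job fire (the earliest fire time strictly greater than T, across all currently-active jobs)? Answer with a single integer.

Answer: 256

Derivation:
Op 1: register job_E */19 -> active={job_E:*/19}
Op 2: unregister job_E -> active={}
Op 3: register job_B */16 -> active={job_B:*/16}
Op 4: register job_F */13 -> active={job_B:*/16, job_F:*/13}
Op 5: unregister job_F -> active={job_B:*/16}
Op 6: register job_C */10 -> active={job_B:*/16, job_C:*/10}
  job_B: interval 16, next fire after T=250 is 256
  job_C: interval 10, next fire after T=250 is 260
Earliest fire time = 256 (job job_B)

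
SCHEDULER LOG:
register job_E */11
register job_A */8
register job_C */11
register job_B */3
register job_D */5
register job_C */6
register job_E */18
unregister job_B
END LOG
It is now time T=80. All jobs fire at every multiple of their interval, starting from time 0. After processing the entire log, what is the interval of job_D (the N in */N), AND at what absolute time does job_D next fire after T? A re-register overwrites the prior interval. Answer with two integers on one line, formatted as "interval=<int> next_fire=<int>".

Answer: interval=5 next_fire=85

Derivation:
Op 1: register job_E */11 -> active={job_E:*/11}
Op 2: register job_A */8 -> active={job_A:*/8, job_E:*/11}
Op 3: register job_C */11 -> active={job_A:*/8, job_C:*/11, job_E:*/11}
Op 4: register job_B */3 -> active={job_A:*/8, job_B:*/3, job_C:*/11, job_E:*/11}
Op 5: register job_D */5 -> active={job_A:*/8, job_B:*/3, job_C:*/11, job_D:*/5, job_E:*/11}
Op 6: register job_C */6 -> active={job_A:*/8, job_B:*/3, job_C:*/6, job_D:*/5, job_E:*/11}
Op 7: register job_E */18 -> active={job_A:*/8, job_B:*/3, job_C:*/6, job_D:*/5, job_E:*/18}
Op 8: unregister job_B -> active={job_A:*/8, job_C:*/6, job_D:*/5, job_E:*/18}
Final interval of job_D = 5
Next fire of job_D after T=80: (80//5+1)*5 = 85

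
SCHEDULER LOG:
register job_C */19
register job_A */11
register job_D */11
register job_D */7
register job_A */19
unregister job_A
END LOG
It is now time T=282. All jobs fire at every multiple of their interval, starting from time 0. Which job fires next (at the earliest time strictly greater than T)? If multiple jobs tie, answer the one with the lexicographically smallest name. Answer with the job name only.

Op 1: register job_C */19 -> active={job_C:*/19}
Op 2: register job_A */11 -> active={job_A:*/11, job_C:*/19}
Op 3: register job_D */11 -> active={job_A:*/11, job_C:*/19, job_D:*/11}
Op 4: register job_D */7 -> active={job_A:*/11, job_C:*/19, job_D:*/7}
Op 5: register job_A */19 -> active={job_A:*/19, job_C:*/19, job_D:*/7}
Op 6: unregister job_A -> active={job_C:*/19, job_D:*/7}
  job_C: interval 19, next fire after T=282 is 285
  job_D: interval 7, next fire after T=282 is 287
Earliest = 285, winner (lex tiebreak) = job_C

Answer: job_C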